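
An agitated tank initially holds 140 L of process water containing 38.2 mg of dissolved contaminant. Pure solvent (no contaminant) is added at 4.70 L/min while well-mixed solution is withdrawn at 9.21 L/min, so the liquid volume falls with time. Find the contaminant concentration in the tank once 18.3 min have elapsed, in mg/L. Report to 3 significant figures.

Let m(t) be the amount of contaminant. Volume: V(t) = V₀ + (Q_in − Q_out) t = 140 − 4.5100 t; V(18.3) = 57.467 L.
No contaminant enters, so dm/dt = −Q_out · (m/V).
dm/m = −Q_out dt/(V₀ − 4.5100 t); integrating gives ln(m/m₀) = −(Q_out/(Q_in−Q_out)) ln(V/V₀).
m = m₀ (V₀/V)^(Q_out/(Q_in−Q_out)) = 38.2 × (140/57.467)^(-2.0421) = 6.1994 mg.
C = m/V = 6.1994/57.467 = 0.10788 mg/L.

0.108 mg/L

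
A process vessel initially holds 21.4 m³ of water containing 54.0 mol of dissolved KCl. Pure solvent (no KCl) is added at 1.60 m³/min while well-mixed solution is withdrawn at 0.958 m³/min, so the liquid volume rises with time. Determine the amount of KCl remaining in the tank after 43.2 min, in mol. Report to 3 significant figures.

Let m(t) be the amount of KCl. Volume: V(t) = V₀ + (Q_in − Q_out) t = 21.4 + 0.64200 t; V(43.2) = 49.134 m³.
No KCl enters, so dm/dt = −Q_out · (m/V).
dm/m = −Q_out dt/(V₀ + 0.64200 t); integrating gives ln(m/m₀) = −(Q_out/(Q_in−Q_out)) ln(V/V₀).
m = m₀ (V₀/V)^(Q_out/(Q_in−Q_out)) = 54.0 × (21.4/49.134)^(1.4922) = 15.622 mol.

15.6 mol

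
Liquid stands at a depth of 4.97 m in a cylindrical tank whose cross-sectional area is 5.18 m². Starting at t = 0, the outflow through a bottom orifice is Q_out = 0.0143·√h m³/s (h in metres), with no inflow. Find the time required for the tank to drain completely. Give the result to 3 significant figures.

A dh/dt = −Q_out = −0.0143 √h.
∫ h^(−1/2) dh = −(0.0143/A) ∫ dt, giving 2√h = 2√h₀ − (0.0143/A) t.
Set h = 0: 2√h₀ = (0.0143/A) t_empty ⇒ t_empty = 2A√h₀/0.0143.
t_empty = 2·5.18·√4.97/0.0143 = 10.360·2.2293/0.0143 = 1615.1 s.

1620 s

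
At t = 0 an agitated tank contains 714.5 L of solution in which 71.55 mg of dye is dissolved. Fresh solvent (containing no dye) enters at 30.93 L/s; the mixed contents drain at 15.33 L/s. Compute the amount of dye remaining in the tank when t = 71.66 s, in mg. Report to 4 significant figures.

28.36 mg

Let m(t) be the amount of dye. Volume: V(t) = V₀ + (Q_in − Q_out) t = 714.5 + 15.6000 t; V(71.66) = 1832.40 L.
Species balance (pure solvent in): dm/dt = −Q_out · m/V(t).
Separate: dm/m = −Q_out dt/V(t) ⇒ ln(m/m₀) = −(Q_out/(Q_in−Q_out)) ln(V/V₀).
m = m₀ (V₀/V)^(Q_out/(Q_in−Q_out)) = 71.55 × (714.5/1832.40)^(0.982692) = 28.3577 mg.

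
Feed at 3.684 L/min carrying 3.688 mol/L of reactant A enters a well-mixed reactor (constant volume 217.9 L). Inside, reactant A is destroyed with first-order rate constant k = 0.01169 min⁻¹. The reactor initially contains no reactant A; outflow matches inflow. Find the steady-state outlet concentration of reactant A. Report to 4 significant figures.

2.180 mol/L

Species balance: V dC/dt = Q C_in − Q C − k V C.
At steady state: 0 = Q C_in − (Q + kV) C_ss, so C_ss = Q C_in/(Q + kV).
C_ss = 3.684·3.688/(3.684 + 0.01169·217.9) = 13.5866/6.23125 = 2.18040 mol/L.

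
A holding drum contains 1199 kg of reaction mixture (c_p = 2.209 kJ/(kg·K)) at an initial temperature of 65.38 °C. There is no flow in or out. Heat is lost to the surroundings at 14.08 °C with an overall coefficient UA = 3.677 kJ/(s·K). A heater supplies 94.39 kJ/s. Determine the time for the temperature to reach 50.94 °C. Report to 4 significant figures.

M c_p dT/dt = −UA(T − T_amb) + Q̇.
τ = M c_p/UA = 720.313 s; T_ss = T_amb + Q̇/UA = 14.08 + 94.39/3.677 = 39.7504 °C.
T(t) = T_ss + (T₀ − T_ss)e^(−t/τ); set T = 50.94:
t = −τ ln[(T − T_ss)/(T₀ − T_ss)] = −720.313 · ln(0.436589) = 596.968 s.

597.0 s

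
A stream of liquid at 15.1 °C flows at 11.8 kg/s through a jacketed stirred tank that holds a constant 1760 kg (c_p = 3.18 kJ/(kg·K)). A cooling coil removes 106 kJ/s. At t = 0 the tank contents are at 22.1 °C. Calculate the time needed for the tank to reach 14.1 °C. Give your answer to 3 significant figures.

First-law balance (no shaft work): M c_p dT/dt = ṁ c_p (T_in − T) − 106.
τ = M/ṁ = 149.15 s; T_ss = T_in − Q̇/(ṁ c_p) = 12.275 °C.
T(t) = T_ss + (T₀ − T_ss) e^(−t/τ). Set T = 14.1:
e^(−t/τ) = (14.1 − 12.275)/(22.1 − 12.275) = 0.18574
t = −149.15 · ln(0.18574) = 251.09 s.

251 s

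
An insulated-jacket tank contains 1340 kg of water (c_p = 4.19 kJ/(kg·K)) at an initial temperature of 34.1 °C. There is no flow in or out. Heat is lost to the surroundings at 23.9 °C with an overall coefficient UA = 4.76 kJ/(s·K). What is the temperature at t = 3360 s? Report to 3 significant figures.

M c_p dT/dt = −UA(T − T_amb).
dT/dt = (T_ss − T)/τ with T_ss = T_amb = 23.900 °C, τ = M c_p/UA = 1340·4.19/4.76 = 1179.5 s.
Integrating: T(t) = T_ss + (T₀ − T_ss) e^(−t/τ).
T(3360) = 23.900 + (10.200)·0.057927 = 24.491 °C.

24.5 °C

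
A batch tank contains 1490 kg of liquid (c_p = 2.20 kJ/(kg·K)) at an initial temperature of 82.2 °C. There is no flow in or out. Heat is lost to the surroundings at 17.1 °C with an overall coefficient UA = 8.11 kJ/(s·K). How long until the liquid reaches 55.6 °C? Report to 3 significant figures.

212 s

Energy balance: M c_p dT/dt = −UA(T − T_amb).
τ = M c_p/UA = 404.19 s; T_ss = T_amb = 17.100 °C.
T(t) = T_ss + (T₀ − T_ss)e^(−t/τ); set T = 55.6:
t = −τ ln[(T − T_ss)/(T₀ − T_ss)] = −404.19 · ln(0.59140) = 212.31 s.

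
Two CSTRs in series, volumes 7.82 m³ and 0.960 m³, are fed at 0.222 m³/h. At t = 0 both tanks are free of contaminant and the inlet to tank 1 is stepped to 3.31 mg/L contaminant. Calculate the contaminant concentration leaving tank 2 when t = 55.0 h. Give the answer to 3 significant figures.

Each tank obeys Vᵢ dCᵢ/dt = Q(Cᵢ₋₁ − Cᵢ), so τᵢ = Vᵢ/Q.
τ₁ = 7.82/0.222 = 35.225 h; τ₂ = 0.960/0.222 = 4.3243 h.
Solving the cascade with C₁(0)=C₂(0)=0 gives C₂(t) = C_in[1 − (τ₁ e^(−t/τ₁) − τ₂ e^(−t/τ₂))/(τ₁ − τ₂)].
At t = 55.0: e^(−t/τ₁) = 0.20985, e^(−t/τ₂) = 2.9944e-06.
C₂ = 3.31·[1 − (35.225·0.20985 − 4.3243·2.9944e-06)/(30.901)] = 3.31·0.76079 = 2.5182 mg/L.

2.52 mg/L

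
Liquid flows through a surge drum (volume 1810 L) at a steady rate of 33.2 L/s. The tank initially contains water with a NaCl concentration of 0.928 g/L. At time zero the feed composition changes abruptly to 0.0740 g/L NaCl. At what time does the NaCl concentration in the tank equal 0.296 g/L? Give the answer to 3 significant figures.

73.4 s

Species balance: V dC/dt = Q(C_in − C) ⇒ τ = V/Q = 54.518 s.
C(t) = C_in + (C₀ − C_in) e^(−t/τ). Set C = 0.296 and solve for t:
e^(−t/τ) = (C − C_in)/(C₀ − C_in) = (0.296 − 0.0740)/(0.928 − 0.0740) = 0.25995
t = −τ ln(…) = 54.518 × 1.3473 = 73.450 s.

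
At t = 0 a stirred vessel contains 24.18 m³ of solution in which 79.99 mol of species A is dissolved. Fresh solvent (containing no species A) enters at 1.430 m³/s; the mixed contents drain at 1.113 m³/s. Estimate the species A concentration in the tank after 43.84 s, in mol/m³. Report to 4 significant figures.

0.4265 mol/m³

Total volume: dV/dt = Q_in − Q_out = 0.317000 m³/s, so V(t) = 24.18 + 0.317000 t and V(43.84) = 38.0773 m³.
Species balance (pure solvent in): dm/dt = −Q_out · m/V(t).
dm/m = −Q_out dt/(V₀ + 0.317000 t); integrating gives ln(m/m₀) = −(Q_out/(Q_in−Q_out)) ln(V/V₀).
m = m₀ (V₀/V)^(Q_out/(Q_in−Q_out)) = 79.99 × (24.18/38.0773)^(3.51104) = 16.2414 mol.
C = m/V = 16.2414/38.0773 = 0.426539 mol/m³.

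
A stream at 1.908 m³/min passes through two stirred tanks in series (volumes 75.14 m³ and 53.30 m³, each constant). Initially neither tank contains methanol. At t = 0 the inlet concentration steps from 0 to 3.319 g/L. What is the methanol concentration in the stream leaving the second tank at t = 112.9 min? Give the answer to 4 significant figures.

Time constants: τᵢ = Vᵢ/Q for each well-mixed tank.
τ₁ = 75.14/1.908 = 39.3816 min; τ₂ = 53.30/1.908 = 27.9350 min.
Tank 1: C₁ = C_in(1 − e^(−t/τ₁)). Tank 2 (τ₁ ≠ τ₂): C₂ = C_in[1 − (τ₁ e^(−t/τ₁) − τ₂ e^(−t/τ₂))/(τ₁ − τ₂)].
At t = 112.9: e^(−t/τ₁) = 0.0568793, e^(−t/τ₂) = 0.0175707.
C₂ = 3.319·[1 − (39.3816·0.0568793 − 27.9350·0.0175707)/(11.4465)] = 3.319·0.847189 = 2.81182 g/L.

2.812 g/L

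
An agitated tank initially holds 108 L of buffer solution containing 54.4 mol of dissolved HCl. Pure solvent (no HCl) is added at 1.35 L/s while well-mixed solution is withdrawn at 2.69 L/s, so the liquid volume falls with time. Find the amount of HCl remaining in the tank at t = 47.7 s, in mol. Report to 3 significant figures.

9.00 mol

Let m(t) be the amount of HCl. Volume: V(t) = V₀ + (Q_in − Q_out) t = 108 − 1.3400 t; V(47.7) = 44.082 L.
No HCl enters, so dm/dt = −Q_out · (m/V).
dm/m = −Q_out dt/(V₀ − 1.3400 t); integrating gives ln(m/m₀) = −(Q_out/(Q_in−Q_out)) ln(V/V₀).
m = m₀ (V₀/V)^(Q_out/(Q_in−Q_out)) = 54.4 × (108/44.082)^(-2.0075) = 9.0026 mol.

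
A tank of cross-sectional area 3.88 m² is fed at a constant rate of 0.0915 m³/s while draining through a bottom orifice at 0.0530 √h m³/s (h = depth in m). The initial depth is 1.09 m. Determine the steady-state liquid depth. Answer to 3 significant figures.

2.98 m

A dh/dt = Q_in − 0.0530 √h. Steady state requires inflow = outflow:
Q_in = 0.0530 √h_ss ⇒ √h_ss = 0.0915/0.0530 = 1.7264.
h_ss = 1.7264² = 2.9805 m. (Since h₀ = 1.09 m < h_ss, the level will rise toward this value.)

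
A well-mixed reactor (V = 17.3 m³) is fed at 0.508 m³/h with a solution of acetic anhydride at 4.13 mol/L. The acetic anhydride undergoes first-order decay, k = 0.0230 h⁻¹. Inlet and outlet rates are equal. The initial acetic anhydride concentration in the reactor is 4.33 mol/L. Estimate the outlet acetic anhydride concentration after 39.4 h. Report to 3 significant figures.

Accumulation = in − out − consumed: V dC/dt = Q C_in − Q C − k V C.
dC/dt = (Q/V) C_in − (Q/V + k) C; effective rate a = Q/V + k = 0.029364 + 0.0230 = 0.052364 h⁻¹.
C_ss = Q C_in/(Q + kV) = 2.3160 mol/L; C(t) = C_ss + (C₀ − C_ss) e^(−a t).
C(39.4) = 2.3160 + (2.0140)·e^(−0.052364·39.4) = 2.3160 + (2.0140)·0.12705 = 2.5719 mol/L.

2.57 mol/L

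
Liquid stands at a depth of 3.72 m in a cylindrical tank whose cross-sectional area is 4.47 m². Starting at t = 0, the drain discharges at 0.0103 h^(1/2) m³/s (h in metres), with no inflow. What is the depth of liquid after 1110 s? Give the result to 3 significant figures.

A dh/dt = −Q_out = −0.0103 √h.
Separate and integrate: 2(√h − √h₀) = −(0.0103/A) t.
√h = √3.72 − 0.0103·1110/(2·4.47) = 1.9287 − 1.2789 = 0.64987.
h = 0.64987² = 0.42233 m.

0.422 m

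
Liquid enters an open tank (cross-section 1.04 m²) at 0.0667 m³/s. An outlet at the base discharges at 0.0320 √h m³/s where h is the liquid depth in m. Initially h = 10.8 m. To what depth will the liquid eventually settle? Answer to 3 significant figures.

Accumulation of liquid (constant cross-section A): A dh/dt = Q_in − 0.0320 √h. At steady state dh/dt = 0:
Q_in = 0.0320 √h_ss ⇒ √h_ss = 0.0667/0.0320 = 2.0844.
h_ss = 2.0844² = 4.3446 m. (Since h₀ = 10.8 m > h_ss, the level will fall toward this value.)

4.34 m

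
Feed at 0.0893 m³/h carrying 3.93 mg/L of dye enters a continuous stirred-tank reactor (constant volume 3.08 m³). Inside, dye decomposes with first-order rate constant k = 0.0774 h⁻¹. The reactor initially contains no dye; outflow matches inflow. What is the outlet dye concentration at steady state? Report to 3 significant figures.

Species balance: V dC/dt = Q C_in − Q C − k V C.
Steady state (dC/dt = 0): C_ss = Q C_in/(Q + kV) = C_in/(1 + kV/Q).
C_ss = 0.0893·3.93/(0.0893 + 0.0774·3.08) = 0.35095/0.32769 = 1.0710 mg/L.

1.07 mg/L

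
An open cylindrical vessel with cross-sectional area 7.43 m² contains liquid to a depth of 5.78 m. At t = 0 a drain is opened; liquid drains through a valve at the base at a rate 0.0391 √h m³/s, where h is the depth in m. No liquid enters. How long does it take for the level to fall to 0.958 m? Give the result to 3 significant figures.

A dh/dt = −Q_out = −0.0391 √h.
This is separable: 2 d(√h)/dt = −0.0391/A, so √h = √h₀ − (0.0391/(2A)) t.
t = 2A(√h₀ − √h)/0.0391 = 2·7.43·(√5.78 − √0.958)/0.0391
  = 14.860 × (2.4042 − 0.97877) / 0.0391 = 541.72 s.

542 s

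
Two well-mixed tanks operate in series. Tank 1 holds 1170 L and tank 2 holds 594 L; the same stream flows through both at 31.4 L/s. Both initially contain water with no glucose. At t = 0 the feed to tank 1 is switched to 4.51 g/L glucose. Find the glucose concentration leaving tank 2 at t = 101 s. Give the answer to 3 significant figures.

Time constants: τᵢ = Vᵢ/Q for each well-mixed tank.
τ₁ = 1170/31.4 = 37.261 s; τ₂ = 594/31.4 = 18.917 s.
Tank 1: C₁ = C_in(1 − e^(−t/τ₁)). Tank 2 (τ₁ ≠ τ₂): C₂ = C_in[1 − (τ₁ e^(−t/τ₁) − τ₂ e^(−t/τ₂))/(τ₁ − τ₂)].
At t = 101: e^(−t/τ₁) = 0.066497, e^(−t/τ₂) = 0.0048004.
C₂ = 4.51·[1 − (37.261·0.066497 − 18.917·0.0048004)/(18.344)] = 4.51·0.86988 = 3.9232 g/L.

3.92 g/L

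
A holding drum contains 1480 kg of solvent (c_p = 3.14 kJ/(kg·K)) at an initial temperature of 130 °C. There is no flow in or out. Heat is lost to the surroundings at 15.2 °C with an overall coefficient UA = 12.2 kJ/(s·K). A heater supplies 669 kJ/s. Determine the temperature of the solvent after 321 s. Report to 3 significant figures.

95.9 °C

M c_p dT/dt = −UA(T − T_amb) + Q̇.
dT/dt = (T_ss − T)/τ with T_ss = T_amb + Q̇/UA = 15.2 + 669/12.2 = 70.036 °C, τ = M c_p/UA = 1480·3.14/12.2 = 380.92 s.
Solution: T(t) = T_ss + (T₀ − T_ss) e^(−t/τ).
T(321) = 70.036 + (59.964)·0.43055 = 95.853 °C.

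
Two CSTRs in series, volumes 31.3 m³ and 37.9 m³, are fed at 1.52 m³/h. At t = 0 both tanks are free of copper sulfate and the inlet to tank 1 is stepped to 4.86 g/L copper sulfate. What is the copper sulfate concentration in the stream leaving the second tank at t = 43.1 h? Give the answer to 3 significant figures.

2.75 g/L

Species balance on tank i: dCᵢ/dt = (Cᵢ₋₁ − Cᵢ)/τᵢ with τᵢ = Vᵢ/Q.
τ₁ = 31.3/1.52 = 20.592 h; τ₂ = 37.9/1.52 = 24.934 h.
Tank 1: C₁ = C_in(1 − e^(−t/τ₁)). Tank 2 (τ₁ ≠ τ₂): C₂ = C_in[1 − (τ₁ e^(−t/τ₁) − τ₂ e^(−t/τ₂))/(τ₁ − τ₂)].
At t = 43.1: e^(−t/τ₁) = 0.12331, e^(−t/τ₂) = 0.17754.
C₂ = 4.86·[1 − (20.592·0.12331 − 24.934·0.17754)/(-4.3421)] = 4.86·0.56528 = 2.7473 g/L.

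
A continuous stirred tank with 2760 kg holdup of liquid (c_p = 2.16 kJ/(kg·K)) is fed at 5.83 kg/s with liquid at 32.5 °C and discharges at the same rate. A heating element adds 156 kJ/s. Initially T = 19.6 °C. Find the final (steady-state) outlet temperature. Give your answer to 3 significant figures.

44.9 °C

First-law balance (no shaft work): M c_p dT/dt = ṁ c_p (T_in − T) + 156.
At steady state dT/dt = 0 ⇒ T_ss = T_in + Q̇/(ṁ c_p) = 32.5 + 156/(5.83·2.16) = 44.888 °C.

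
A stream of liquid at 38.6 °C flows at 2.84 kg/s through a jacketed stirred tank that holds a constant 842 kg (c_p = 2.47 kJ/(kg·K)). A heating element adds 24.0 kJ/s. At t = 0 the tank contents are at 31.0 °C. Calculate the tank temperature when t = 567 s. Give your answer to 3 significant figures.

40.4 °C

M c_p dT/dt = ṁ c_p (T_in − T) + Q̇.
Rearrange: dT/dt = (T_ss − T)/τ with τ = M/ṁ = 296.48 s and T_ss = T_in + Q̇/(ṁ c_p) = 42.021 °C.
T approaches T_ss exponentially: T(t) = T_ss + (T₀ − T_ss) e^(−t/τ).
T(567) = 42.021 + (-11.021)·e^(−567/296.48) = 42.021 + (-11.021)·0.14772 = 40.393 °C.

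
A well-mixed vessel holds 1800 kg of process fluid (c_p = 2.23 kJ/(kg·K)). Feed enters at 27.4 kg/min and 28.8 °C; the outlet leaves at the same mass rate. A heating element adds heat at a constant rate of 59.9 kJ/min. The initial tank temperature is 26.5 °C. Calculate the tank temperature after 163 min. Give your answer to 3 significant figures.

Energy balance: M c_p dT/dt = ṁ c_p (T_in − T) + 59.9.
τ = M/ṁ = 65.693 min; T_ss = T_in + Q̇/(ṁ c_p) = 28.8 + 59.9/(27.4·2.23) = 29.780 °C.
This is linear first-order; T(t) = T_ss + (T₀ − T_ss) e^(−t/τ).
T(163) = 29.780 + (-3.2803)·e^(−163/65.693) = 29.780 + (-3.2803)·0.083641 = 29.506 °C.

29.5 °C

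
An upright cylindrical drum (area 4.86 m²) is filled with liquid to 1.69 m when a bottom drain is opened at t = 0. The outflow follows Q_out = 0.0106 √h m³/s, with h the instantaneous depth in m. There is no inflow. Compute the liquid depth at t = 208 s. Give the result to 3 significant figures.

1.15 m

A dh/dt = −Q_out = −0.0106 √h.
Separate and integrate: 2(√h − √h₀) = −(0.0106/A) t.
√h = √1.69 − 0.0106·208/(2·4.86) = 1.3000 − 0.22683 = 1.0732.
h = 1.0732² = 1.1517 m.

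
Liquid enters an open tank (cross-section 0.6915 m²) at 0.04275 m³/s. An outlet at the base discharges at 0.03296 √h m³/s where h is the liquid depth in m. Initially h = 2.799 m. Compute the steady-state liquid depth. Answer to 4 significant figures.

Volume balance on the tank: A dh/dt = Q_in − 0.03296 √h. At steady state dh/dt = 0:
Q_in = 0.03296 √h_ss ⇒ √h_ss = 0.04275/0.03296 = 1.29703.
h_ss = 1.29703² = 1.68228 m. (Since h₀ = 2.799 m > h_ss, the level will fall toward this value.)

1.682 m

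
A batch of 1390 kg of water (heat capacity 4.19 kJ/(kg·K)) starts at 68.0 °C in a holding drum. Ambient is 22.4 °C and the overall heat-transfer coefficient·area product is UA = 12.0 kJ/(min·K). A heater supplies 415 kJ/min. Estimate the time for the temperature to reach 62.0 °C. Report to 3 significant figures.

Lumped-capacitance energy balance: M c_p dT/dt = UA(T_amb − T) + Q̇.
τ = M c_p/UA = 485.34 min; T_ss = T_amb + Q̇/UA = 22.4 + 415/12.0 = 56.983 °C.
T(t) = T_ss + (T₀ − T_ss)e^(−t/τ); set T = 62.0:
t = −τ ln[(T − T_ss)/(T₀ − T_ss)] = −485.34 · ln(0.45537) = 381.79 min.

382 min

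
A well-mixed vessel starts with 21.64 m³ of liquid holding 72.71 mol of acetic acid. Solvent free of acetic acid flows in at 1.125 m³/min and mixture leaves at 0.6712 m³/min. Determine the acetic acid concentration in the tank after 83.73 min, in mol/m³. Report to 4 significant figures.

0.2722 mol/m³

Let m(t) be the amount of acetic acid. Volume: V(t) = V₀ + (Q_in − Q_out) t = 21.64 + 0.453800 t; V(83.73) = 59.6367 m³.
Species balance (pure solvent in): dm/dt = −Q_out · m/V(t).
dm/m = −Q_out dt/(V₀ + 0.453800 t); integrating gives ln(m/m₀) = −(Q_out/(Q_in−Q_out)) ln(V/V₀).
m = m₀ (V₀/V)^(Q_out/(Q_in−Q_out)) = 72.71 × (21.64/59.6367)^(1.47907) = 16.2340 mol.
C = m/V = 16.2340/59.6367 = 0.272216 mol/m³.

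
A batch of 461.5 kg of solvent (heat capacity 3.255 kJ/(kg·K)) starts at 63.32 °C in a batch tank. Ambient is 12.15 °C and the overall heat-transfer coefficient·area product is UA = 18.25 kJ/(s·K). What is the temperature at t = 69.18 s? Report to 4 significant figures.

34.23 °C

M c_p dT/dt = −UA(T − T_amb).
dT/dt = (T_ss − T)/τ with T_ss = T_amb = 12.1500 °C, τ = M c_p/UA = 461.5·3.255/18.25 = 82.3114 s.
T approaches T_ss exponentially: T(t) = T_ss + (T₀ − T_ss) e^(−t/τ).
T(69.18) = 12.1500 + (51.1700)·0.431509 = 34.2303 °C.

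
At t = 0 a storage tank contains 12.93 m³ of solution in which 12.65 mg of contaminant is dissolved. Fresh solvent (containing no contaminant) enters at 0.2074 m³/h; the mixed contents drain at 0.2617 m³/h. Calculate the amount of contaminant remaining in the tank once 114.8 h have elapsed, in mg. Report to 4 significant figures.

Total volume: dV/dt = Q_in − Q_out = -0.0543000 m³/h, so V(t) = 12.93 − 0.0543000 t and V(114.8) = 6.69636 m³.
Solute balance: dm/dt = 0 − Q_out C = −Q_out m/V(t).
dm/m = −Q_out dt/(V₀ − 0.0543000 t); integrating gives ln(m/m₀) = −(Q_out/(Q_in−Q_out)) ln(V/V₀).
m = m₀ (V₀/V)^(Q_out/(Q_in−Q_out)) = 12.65 × (12.93/6.69636)^(-4.81952) = 0.530720 mg.

0.5307 mg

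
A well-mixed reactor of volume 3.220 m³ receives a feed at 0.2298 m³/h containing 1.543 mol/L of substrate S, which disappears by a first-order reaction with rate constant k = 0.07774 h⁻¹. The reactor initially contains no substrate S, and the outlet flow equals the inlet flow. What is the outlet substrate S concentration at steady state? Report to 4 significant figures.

Accumulation = in − out − consumed: V dC/dt = Q C_in − Q C − k V C.
Steady state (dC/dt = 0): C_ss = Q C_in/(Q + kV) = C_in/(1 + kV/Q).
C_ss = 0.2298·1.543/(0.2298 + 0.07774·3.220) = 0.354581/0.480123 = 0.738522 mol/L.

0.7385 mol/L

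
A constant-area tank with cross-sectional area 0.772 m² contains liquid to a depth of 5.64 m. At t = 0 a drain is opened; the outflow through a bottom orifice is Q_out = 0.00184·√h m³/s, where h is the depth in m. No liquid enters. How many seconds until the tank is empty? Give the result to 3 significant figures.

Mass balance (ρ constant): A dh/dt = −0.00184 √h.
This is separable: 2 d(√h)/dt = −0.00184/A, so √h = √h₀ − (0.00184/(2A)) t.
Set h = 0: 2√h₀ = (0.00184/A) t_empty ⇒ t_empty = 2A√h₀/0.00184.
t_empty = 2·0.772·√5.64/0.00184 = 1.5440·2.3749/0.00184 = 1992.8 s.

1990 s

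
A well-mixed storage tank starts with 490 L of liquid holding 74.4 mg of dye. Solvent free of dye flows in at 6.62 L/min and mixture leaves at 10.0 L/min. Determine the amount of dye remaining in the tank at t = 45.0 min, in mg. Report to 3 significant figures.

24.8 mg

Total volume: dV/dt = Q_in − Q_out = -3.3800 L/min, so V(t) = 490 − 3.3800 t and V(45.0) = 337.90 L.
No dye enters, so dm/dt = −Q_out · (m/V).
dm/m = −Q_out dt/(V₀ − 3.3800 t); integrating gives ln(m/m₀) = −(Q_out/(Q_in−Q_out)) ln(V/V₀).
m = m₀ (V₀/V)^(Q_out/(Q_in−Q_out)) = 74.4 × (490/337.90)^(-2.9586) = 24.776 mg.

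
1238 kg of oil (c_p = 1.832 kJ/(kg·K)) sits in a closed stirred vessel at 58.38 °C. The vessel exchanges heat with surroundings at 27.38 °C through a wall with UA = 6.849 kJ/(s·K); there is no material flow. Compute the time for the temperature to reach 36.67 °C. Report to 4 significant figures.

399.0 s

Lumped-capacitance energy balance: M c_p dT/dt = UA(T_amb − T).
τ = M c_p/UA = 331.146 s; T_ss = T_amb = 27.3800 °C.
T(t) = T_ss + (T₀ − T_ss)e^(−t/τ); set T = 36.67:
t = −τ ln[(T − T_ss)/(T₀ − T_ss)] = −331.146 · ln(0.299677) = 399.047 s.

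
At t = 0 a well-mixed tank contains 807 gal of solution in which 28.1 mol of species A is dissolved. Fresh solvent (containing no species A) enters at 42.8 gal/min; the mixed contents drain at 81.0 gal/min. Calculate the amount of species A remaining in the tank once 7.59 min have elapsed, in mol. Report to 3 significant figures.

10.9 mol

Total volume: dV/dt = Q_in − Q_out = -38.200 gal/min, so V(t) = 807 − 38.200 t and V(7.59) = 517.06 gal.
Solute balance: dm/dt = 0 − Q_out C = −Q_out m/V(t).
dm/m = −Q_out dt/(V₀ − 38.200 t); integrating gives ln(m/m₀) = −(Q_out/(Q_in−Q_out)) ln(V/V₀).
m = m₀ (V₀/V)^(Q_out/(Q_in−Q_out)) = 28.1 × (807/517.06)^(-2.1204) = 10.934 mol.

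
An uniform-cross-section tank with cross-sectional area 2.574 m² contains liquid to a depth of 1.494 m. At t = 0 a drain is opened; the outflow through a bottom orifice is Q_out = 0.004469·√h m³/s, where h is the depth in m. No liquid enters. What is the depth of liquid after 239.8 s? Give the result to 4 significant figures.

Mass balance (ρ constant): A dh/dt = −0.004469 √h.
Separate and integrate: 2(√h − √h₀) = −(0.004469/A) t.
√h = √1.494 − 0.004469·239.8/(2·2.574) = 1.22229 − 0.208171 = 1.01412.
h = 1.01412² = 1.02844 m.

1.028 m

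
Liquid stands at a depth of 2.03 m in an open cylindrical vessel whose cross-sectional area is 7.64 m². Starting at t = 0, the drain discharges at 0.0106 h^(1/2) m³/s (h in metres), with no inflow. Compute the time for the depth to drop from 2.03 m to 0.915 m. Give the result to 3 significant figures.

With no inflow, A dh/dt = −0.0106 √h.
∫ h^(−1/2) dh = −(0.0106/A) ∫ dt, giving 2√h = 2√h₀ − (0.0106/A) t.
t = 2A(√h₀ − √h)/0.0106 = 2·7.64·(√2.03 − √0.915)/0.0106
  = 15.280 × (1.4248 − 0.95656) / 0.0106 = 674.95 s.

675 s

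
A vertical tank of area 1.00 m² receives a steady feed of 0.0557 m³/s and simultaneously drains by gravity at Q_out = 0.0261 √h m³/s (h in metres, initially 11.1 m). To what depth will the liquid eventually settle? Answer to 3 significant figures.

4.55 m

Level balance: A dh/dt = 0.0557 − 0.0261 √h. Setting dh/dt = 0:
Q_in = 0.0261 √h_ss ⇒ √h_ss = 0.0557/0.0261 = 2.1341.
h_ss = 2.1341² = 4.5544 m. (Since h₀ = 11.1 m > h_ss, the level will fall toward this value.)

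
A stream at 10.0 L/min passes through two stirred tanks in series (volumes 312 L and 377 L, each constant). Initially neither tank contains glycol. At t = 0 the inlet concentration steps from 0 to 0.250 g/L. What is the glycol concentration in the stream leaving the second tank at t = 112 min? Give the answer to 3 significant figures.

Time constants: τᵢ = Vᵢ/Q for each well-mixed tank.
τ₁ = 312/10.0 = 31.200 min; τ₂ = 377/10.0 = 37.700 min.
Solving the cascade with C₁(0)=C₂(0)=0 gives C₂(t) = C_in[1 − (τ₁ e^(−t/τ₁) − τ₂ e^(−t/τ₂))/(τ₁ − τ₂)].
At t = 112: e^(−t/τ₁) = 0.027605, e^(−t/τ₂) = 0.051261.
C₂ = 0.250·[1 − (31.200·0.027605 − 37.700·0.051261)/(-6.5000)] = 0.250·0.83519 = 0.20880 g/L.

0.209 g/L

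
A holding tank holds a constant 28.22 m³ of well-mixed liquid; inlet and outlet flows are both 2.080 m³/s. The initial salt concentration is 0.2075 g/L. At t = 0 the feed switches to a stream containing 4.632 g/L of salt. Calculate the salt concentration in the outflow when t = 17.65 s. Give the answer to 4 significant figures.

3.427 g/L

Transient balance on the dissolved component: V dC/dt = Q(C_in − C).
Time constant τ = V/Q = 28.22/2.080 = 13.5673 s.
C approaches C_in exponentially: C(t) = C_in + (C₀ − C_in) e^(−t/τ).
C(17.65) = 4.632 + (0.2075 − 4.632)·e^(−17.65/13.5673) = 4.632 + (-4.42450)·0.272281 = 3.42729 g/L.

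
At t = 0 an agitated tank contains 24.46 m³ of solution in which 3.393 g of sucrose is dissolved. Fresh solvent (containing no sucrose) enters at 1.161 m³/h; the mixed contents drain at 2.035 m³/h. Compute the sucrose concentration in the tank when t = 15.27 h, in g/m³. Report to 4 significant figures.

Let m(t) be the amount of sucrose. Volume: V(t) = V₀ + (Q_in − Q_out) t = 24.46 − 0.874000 t; V(15.27) = 11.1140 m³.
No sucrose enters, so dm/dt = −Q_out · (m/V).
Separate: dm/m = −Q_out dt/V(t) ⇒ ln(m/m₀) = −(Q_out/(Q_in−Q_out)) ln(V/V₀).
m = m₀ (V₀/V)^(Q_out/(Q_in−Q_out)) = 3.393 × (24.46/11.1140)^(-2.32838) = 0.540651 g.
C = m/V = 0.540651/11.1140 = 0.0486458 g/m³.

0.04865 g/m³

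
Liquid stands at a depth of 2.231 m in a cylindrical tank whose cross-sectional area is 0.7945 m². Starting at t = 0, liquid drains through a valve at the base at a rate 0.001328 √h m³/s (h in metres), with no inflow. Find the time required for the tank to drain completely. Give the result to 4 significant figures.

With no inflow, A dh/dt = −0.001328 √h.
∫ h^(−1/2) dh = −(0.001328/A) ∫ dt, giving 2√h = 2√h₀ − (0.001328/A) t.
Tank is empty when √h = 0: t_empty = 2A√h₀/0.001328.
t_empty = 2·0.7945·√2.231/0.001328 = 1.58900·1.49365/0.001328 = 1787.21 s.

1787 s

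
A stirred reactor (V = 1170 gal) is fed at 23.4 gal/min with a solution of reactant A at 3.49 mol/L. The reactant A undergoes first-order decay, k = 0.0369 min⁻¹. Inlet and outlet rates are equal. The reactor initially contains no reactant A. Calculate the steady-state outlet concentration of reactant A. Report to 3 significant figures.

Species balance: V dC/dt = Q C_in − Q C − k V C.
Steady state (dC/dt = 0): C_ss = Q C_in/(Q + kV) = C_in/(1 + kV/Q).
C_ss = 23.4·3.49/(23.4 + 0.0369·1170) = 81.666/66.573 = 1.2267 mol/L.

1.23 mol/L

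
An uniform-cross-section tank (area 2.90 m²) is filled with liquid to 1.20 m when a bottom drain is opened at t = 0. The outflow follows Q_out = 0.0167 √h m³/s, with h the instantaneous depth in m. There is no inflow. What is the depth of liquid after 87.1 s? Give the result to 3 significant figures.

Unsteady balance on liquid volume: A dh/dt = −0.0167 √h.
This is separable: 2 d(√h)/dt = −0.0167/A, so √h = √h₀ − (0.0167/(2A)) t.
√h = √1.20 − 0.0167·87.1/(2·2.90) = 1.0954 − 0.25079 = 0.84466.
h = 0.84466² = 0.71345 m.

0.713 m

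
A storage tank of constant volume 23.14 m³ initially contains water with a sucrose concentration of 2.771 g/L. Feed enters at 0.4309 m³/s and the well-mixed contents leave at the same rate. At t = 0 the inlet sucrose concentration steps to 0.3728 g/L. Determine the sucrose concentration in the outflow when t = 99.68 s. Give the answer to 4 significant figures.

Transient balance on the dissolved component: V dC/dt = Q(C_in − C).
So dC/dt = (C_in − C)/τ with τ = V/Q = 23.14/0.4309 = 53.7016 s.
Solution: C(t) = C_in + (C₀ − C_in) e^(−t/τ).
C(99.68) = 0.3728 + (2.771 − 0.3728)·e^(−99.68/53.7016) = 0.3728 + (2.39820)·0.156268 = 0.747561 g/L.

0.7476 g/L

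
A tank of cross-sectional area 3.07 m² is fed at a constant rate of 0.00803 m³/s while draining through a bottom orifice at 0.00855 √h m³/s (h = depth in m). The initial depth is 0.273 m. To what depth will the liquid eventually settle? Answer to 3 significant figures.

Unsteady balance on liquid volume: A dh/dt = Q_in − 0.00855 √h. At steady state dh/dt = 0:
Q_in = 0.00855 √h_ss ⇒ √h_ss = 0.00803/0.00855 = 0.93918.
h_ss = 0.93918² = 0.88206 m. (Since h₀ = 0.273 m < h_ss, the level will rise toward this value.)

0.882 m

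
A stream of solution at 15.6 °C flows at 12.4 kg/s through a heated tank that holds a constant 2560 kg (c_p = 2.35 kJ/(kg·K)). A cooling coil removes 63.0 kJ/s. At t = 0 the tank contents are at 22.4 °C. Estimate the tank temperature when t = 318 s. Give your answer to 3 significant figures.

15.4 °C

M c_p dT/dt = ṁ c_p (T_in − T) − Q̇.
τ = M/ṁ = 206.45 s; T_ss = T_in − Q̇/(ṁ c_p) = 15.6 − 63.0/(12.4·2.35) = 13.438 °C.
Solution: T(t) = T_ss + (T₀ − T_ss) e^(−t/τ).
T(318) = 13.438 + (8.9620)·e^(−318/206.45) = 13.438 + (8.9620)·0.21431 = 15.359 °C.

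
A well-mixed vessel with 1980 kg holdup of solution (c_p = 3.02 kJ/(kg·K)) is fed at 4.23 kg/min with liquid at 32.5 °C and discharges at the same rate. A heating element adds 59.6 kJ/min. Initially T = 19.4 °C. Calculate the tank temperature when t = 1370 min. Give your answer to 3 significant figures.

36.2 °C

First-law balance (no shaft work): M c_p dT/dt = ṁ c_p (T_in − T) + 59.6.
τ = M/ṁ = 468.09 min; T_ss = T_in + Q̇/(ṁ c_p) = 32.5 + 59.6/(4.23·3.02) = 37.166 °C.
Solution: T(t) = T_ss + (T₀ − T_ss) e^(−t/τ).
T(1370) = 37.166 + (-17.766)·e^(−1370/468.09) = 37.166 + (-17.766)·0.053567 = 36.214 °C.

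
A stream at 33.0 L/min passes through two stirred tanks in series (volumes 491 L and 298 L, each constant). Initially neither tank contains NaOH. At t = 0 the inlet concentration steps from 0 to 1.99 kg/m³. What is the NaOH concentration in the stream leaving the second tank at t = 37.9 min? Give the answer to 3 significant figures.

1.64 kg/m³

Time constants: τᵢ = Vᵢ/Q for each well-mixed tank.
τ₁ = 491/33.0 = 14.879 min; τ₂ = 298/33.0 = 9.0303 min.
Tank 1: C₁ = C_in(1 − e^(−t/τ₁)). Tank 2 (τ₁ ≠ τ₂): C₂ = C_in[1 − (τ₁ e^(−t/τ₁) − τ₂ e^(−t/τ₂))/(τ₁ − τ₂)].
At t = 37.9: e^(−t/τ₁) = 0.078297, e^(−t/τ₂) = 0.015041.
C₂ = 1.99·[1 − (14.879·0.078297 − 9.0303·0.015041)/(5.8485)] = 1.99·0.82403 = 1.6398 kg/m³.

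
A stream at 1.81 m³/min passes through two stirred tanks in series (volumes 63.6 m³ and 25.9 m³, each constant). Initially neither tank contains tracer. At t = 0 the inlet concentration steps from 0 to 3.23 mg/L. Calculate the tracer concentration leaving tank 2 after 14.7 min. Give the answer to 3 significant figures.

Each tank obeys Vᵢ dCᵢ/dt = Q(Cᵢ₋₁ − Cᵢ), so τᵢ = Vᵢ/Q.
τ₁ = 63.6/1.81 = 35.138 min; τ₂ = 25.9/1.81 = 14.309 min.
Solving the cascade with C₁(0)=C₂(0)=0 gives C₂(t) = C_in[1 − (τ₁ e^(−t/τ₁) − τ₂ e^(−t/τ₂))/(τ₁ − τ₂)].
At t = 14.7: e^(−t/τ₁) = 0.65813, e^(−t/τ₂) = 0.35797.
C₂ = 3.23·[1 − (35.138·0.65813 − 14.309·0.35797)/(20.829)] = 3.23·0.13566 = 0.43817 mg/L.

0.438 mg/L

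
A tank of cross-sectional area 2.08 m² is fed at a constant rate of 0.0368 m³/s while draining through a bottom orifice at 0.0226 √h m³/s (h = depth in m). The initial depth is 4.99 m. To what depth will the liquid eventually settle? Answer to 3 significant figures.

2.65 m

Level balance: A dh/dt = 0.0368 − 0.0226 √h. Setting dh/dt = 0:
Q_in = 0.0226 √h_ss ⇒ √h_ss = 0.0368/0.0226 = 1.6283.
h_ss = 1.6283² = 2.6514 m. (Since h₀ = 4.99 m > h_ss, the level will fall toward this value.)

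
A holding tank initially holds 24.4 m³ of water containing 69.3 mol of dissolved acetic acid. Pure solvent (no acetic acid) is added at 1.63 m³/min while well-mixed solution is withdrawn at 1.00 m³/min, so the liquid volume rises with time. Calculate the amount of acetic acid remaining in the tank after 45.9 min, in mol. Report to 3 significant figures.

Total volume: dV/dt = Q_in − Q_out = 0.63000 m³/min, so V(t) = 24.4 + 0.63000 t and V(45.9) = 53.317 m³.
No acetic acid enters, so dm/dt = −Q_out · (m/V).
Separate: dm/m = −Q_out dt/V(t) ⇒ ln(m/m₀) = −(Q_out/(Q_in−Q_out)) ln(V/V₀).
m = m₀ (V₀/V)^(Q_out/(Q_in−Q_out)) = 69.3 × (24.4/53.317)^(1.5873) = 20.039 mol.

20.0 mol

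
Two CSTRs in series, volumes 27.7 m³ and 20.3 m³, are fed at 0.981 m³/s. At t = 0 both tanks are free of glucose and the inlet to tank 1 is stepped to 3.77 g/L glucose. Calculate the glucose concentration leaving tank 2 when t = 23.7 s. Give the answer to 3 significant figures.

Time constants: τᵢ = Vᵢ/Q for each well-mixed tank.
τ₁ = 27.7/0.981 = 28.236 s; τ₂ = 20.3/0.981 = 20.693 s.
Tank 1: C₁ = C_in(1 − e^(−t/τ₁)). Tank 2 (τ₁ ≠ τ₂): C₂ = C_in[1 − (τ₁ e^(−t/τ₁) − τ₂ e^(−t/τ₂))/(τ₁ − τ₂)].
At t = 23.7: e^(−t/τ₁) = 0.43200, e^(−t/τ₂) = 0.31813.
C₂ = 3.77·[1 − (28.236·0.43200 − 20.693·0.31813)/(7.5433)] = 3.77·0.25563 = 0.96374 g/L.

0.964 g/L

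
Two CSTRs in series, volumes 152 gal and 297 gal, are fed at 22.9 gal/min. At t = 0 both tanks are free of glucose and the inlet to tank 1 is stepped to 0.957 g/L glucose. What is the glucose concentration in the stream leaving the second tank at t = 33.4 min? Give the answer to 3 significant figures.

0.814 g/L

Species balance on tank i: dCᵢ/dt = (Cᵢ₋₁ − Cᵢ)/τᵢ with τᵢ = Vᵢ/Q.
τ₁ = 152/22.9 = 6.6376 min; τ₂ = 297/22.9 = 12.969 min.
Solving the cascade with C₁(0)=C₂(0)=0 gives C₂(t) = C_in[1 − (τ₁ e^(−t/τ₁) − τ₂ e^(−t/τ₂))/(τ₁ − τ₂)].
At t = 33.4: e^(−t/τ₁) = 0.0065259, e^(−t/τ₂) = 0.076132.
C₂ = 0.957·[1 − (6.6376·0.0065259 − 12.969·0.076132)/(-6.3319)] = 0.957·0.85090 = 0.81431 g/L.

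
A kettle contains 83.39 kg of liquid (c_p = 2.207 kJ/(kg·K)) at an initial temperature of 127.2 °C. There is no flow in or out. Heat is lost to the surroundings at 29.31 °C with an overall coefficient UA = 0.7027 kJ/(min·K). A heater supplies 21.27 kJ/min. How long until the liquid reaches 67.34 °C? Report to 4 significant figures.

Unsteady energy balance on the tank contents: M c_p dT/dt = −UA(T − T_amb) + Q̇.
τ = M c_p/UA = 261.907 min; T_ss = T_amb + Q̇/UA = 29.31 + 21.27/0.7027 = 59.5790 °C.
T(t) = T_ss + (T₀ − T_ss)e^(−t/τ); set T = 67.34:
t = −τ ln[(T − T_ss)/(T₀ − T_ss)] = −261.907 · ln(0.114773) = 566.976 min.

567.0 min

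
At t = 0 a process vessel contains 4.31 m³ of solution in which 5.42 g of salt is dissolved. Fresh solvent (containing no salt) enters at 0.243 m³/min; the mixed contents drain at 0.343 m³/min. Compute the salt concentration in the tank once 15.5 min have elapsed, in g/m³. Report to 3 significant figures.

Total volume: dV/dt = Q_in − Q_out = -0.10000 m³/min, so V(t) = 4.31 − 0.10000 t and V(15.5) = 2.7600 m³.
Solute balance: dm/dt = 0 − Q_out C = −Q_out m/V(t).
dm/m = −Q_out dt/(V₀ − 0.10000 t); integrating gives ln(m/m₀) = −(Q_out/(Q_in−Q_out)) ln(V/V₀).
m = m₀ (V₀/V)^(Q_out/(Q_in−Q_out)) = 5.42 × (4.31/2.7600)^(-3.4300) = 1.1751 g.
C = m/V = 1.1751/2.7600 = 0.42575 g/m³.

0.426 g/m³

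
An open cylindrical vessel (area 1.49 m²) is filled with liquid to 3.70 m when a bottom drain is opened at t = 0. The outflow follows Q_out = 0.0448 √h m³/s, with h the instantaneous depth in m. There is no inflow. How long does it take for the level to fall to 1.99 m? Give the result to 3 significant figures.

34.1 s

Volume balance on the tank: A dh/dt = −0.0448 √h.
Separate and integrate: 2(√h − √h₀) = −(0.0448/A) t.
t = 2A(√h₀ − √h)/0.0448 = 2·1.49·(√3.70 − √1.99)/0.0448
  = 2.9800 × (1.9235 − 1.4107) / 0.0448 = 34.115 s.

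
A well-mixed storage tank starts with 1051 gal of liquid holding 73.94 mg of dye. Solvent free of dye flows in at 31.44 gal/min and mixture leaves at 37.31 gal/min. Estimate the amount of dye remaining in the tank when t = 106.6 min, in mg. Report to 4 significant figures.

Total volume: dV/dt = Q_in − Q_out = -5.87000 gal/min, so V(t) = 1051 − 5.87000 t and V(106.6) = 425.258 gal.
Species balance (pure solvent in): dm/dt = −Q_out · m/V(t).
dm/m = −Q_out dt/(V₀ − 5.87000 t); integrating gives ln(m/m₀) = −(Q_out/(Q_in−Q_out)) ln(V/V₀).
m = m₀ (V₀/V)^(Q_out/(Q_in−Q_out)) = 73.94 × (1051/425.258)^(-6.35605) = 0.235109 mg.

0.2351 mg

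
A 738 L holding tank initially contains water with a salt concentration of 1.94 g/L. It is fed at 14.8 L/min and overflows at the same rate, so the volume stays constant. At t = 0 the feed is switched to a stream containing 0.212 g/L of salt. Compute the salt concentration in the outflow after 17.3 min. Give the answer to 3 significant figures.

Transient balance on the dissolved component: V dC/dt = Q(C_in − C).
Rewrite as dC/dt + C/τ = C_in/τ, τ = V/Q = 49.865 min.
C approaches C_in exponentially: C(t) = C_in + (C₀ − C_in) e^(−t/τ).
C(17.3) = 0.212 + (1.94 − 0.212)·e^(−17.3/49.865) = 0.212 + (1.7280)·0.70685 = 1.4334 g/L.

1.43 g/L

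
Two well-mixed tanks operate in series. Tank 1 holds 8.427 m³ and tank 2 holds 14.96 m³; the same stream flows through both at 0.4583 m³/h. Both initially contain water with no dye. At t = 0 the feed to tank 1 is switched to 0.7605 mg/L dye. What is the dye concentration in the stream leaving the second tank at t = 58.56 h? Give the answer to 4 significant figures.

Each tank obeys Vᵢ dCᵢ/dt = Q(Cᵢ₋₁ − Cᵢ), so τᵢ = Vᵢ/Q.
τ₁ = 8.427/0.4583 = 18.3875 h; τ₂ = 14.96/0.4583 = 32.6424 h.
Tank 1: C₁ = C_in(1 − e^(−t/τ₁)). Tank 2 (τ₁ ≠ τ₂): C₂ = C_in[1 − (τ₁ e^(−t/τ₁) − τ₂ e^(−t/τ₂))/(τ₁ − τ₂)].
At t = 58.56: e^(−t/τ₁) = 0.0413878, e^(−t/τ₂) = 0.166296.
C₂ = 0.7605·[1 − (18.3875·0.0413878 − 32.6424·0.166296)/(-14.2549)] = 0.7605·0.672584 = 0.511500 mg/L.

0.5115 mg/L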